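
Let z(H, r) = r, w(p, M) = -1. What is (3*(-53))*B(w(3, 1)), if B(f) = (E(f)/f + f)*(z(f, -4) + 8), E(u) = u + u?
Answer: -636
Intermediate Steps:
E(u) = 2*u
B(f) = 8 + 4*f (B(f) = ((2*f)/f + f)*(-4 + 8) = (2 + f)*4 = 8 + 4*f)
(3*(-53))*B(w(3, 1)) = (3*(-53))*(8 + 4*(-1)) = -159*(8 - 4) = -159*4 = -636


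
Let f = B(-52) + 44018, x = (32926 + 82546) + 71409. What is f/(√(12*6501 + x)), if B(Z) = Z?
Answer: 43966*√264893/264893 ≈ 85.424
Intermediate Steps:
x = 186881 (x = 115472 + 71409 = 186881)
f = 43966 (f = -52 + 44018 = 43966)
f/(√(12*6501 + x)) = 43966/(√(12*6501 + 186881)) = 43966/(√(78012 + 186881)) = 43966/(√264893) = 43966*(√264893/264893) = 43966*√264893/264893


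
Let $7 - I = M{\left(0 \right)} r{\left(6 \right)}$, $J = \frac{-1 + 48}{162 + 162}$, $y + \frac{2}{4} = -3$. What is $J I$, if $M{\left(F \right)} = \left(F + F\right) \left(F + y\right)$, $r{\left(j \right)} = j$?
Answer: $\frac{329}{324} \approx 1.0154$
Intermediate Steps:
$y = - \frac{7}{2}$ ($y = - \frac{1}{2} - 3 = - \frac{7}{2} \approx -3.5$)
$M{\left(F \right)} = 2 F \left(- \frac{7}{2} + F\right)$ ($M{\left(F \right)} = \left(F + F\right) \left(F - \frac{7}{2}\right) = 2 F \left(- \frac{7}{2} + F\right)$)
$J = \frac{47}{324} \approx 0.14506$
$I = 7$ ($I = 7 - 0 \left(-7 + 2 \cdot 0\right) 6 = 7 - 0 \left(-7 + 0\right) 6 = 7 - 0 \left(-7\right) 6 = 7 - 0 \cdot 6 = 7 - 0 = 7 + 0 = 7$)
$J I = \frac{47}{324} \cdot 7 = \frac{329}{324}$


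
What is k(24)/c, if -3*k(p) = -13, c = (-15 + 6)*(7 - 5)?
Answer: -13/54 ≈ -0.24074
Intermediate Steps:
c = -18 (c = -9*2 = -18)
k(p) = 13/3 (k(p) = -⅓*(-13) = 13/3)
k(24)/c = (13/3)/(-18) = (13/3)*(-1/18) = -13/54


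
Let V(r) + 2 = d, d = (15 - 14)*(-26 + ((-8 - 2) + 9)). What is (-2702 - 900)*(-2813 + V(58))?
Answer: 10236884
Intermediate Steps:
d = -27 (d = 1*(-26 + (-10 + 9)) = 1*(-26 - 1) = 1*(-27) = -27)
V(r) = -29 (V(r) = -2 - 27 = -29)
(-2702 - 900)*(-2813 + V(58)) = (-2702 - 900)*(-2813 - 29) = -3602*(-2842) = 10236884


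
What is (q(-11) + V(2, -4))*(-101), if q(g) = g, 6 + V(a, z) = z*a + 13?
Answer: 1212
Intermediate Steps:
V(a, z) = 7 + a*z (V(a, z) = -6 + (z*a + 13) = -6 + (a*z + 13) = -6 + (13 + a*z) = 7 + a*z)
(q(-11) + V(2, -4))*(-101) = (-11 + (7 + 2*(-4)))*(-101) = (-11 + (7 - 8))*(-101) = (-11 - 1)*(-101) = -12*(-101) = 1212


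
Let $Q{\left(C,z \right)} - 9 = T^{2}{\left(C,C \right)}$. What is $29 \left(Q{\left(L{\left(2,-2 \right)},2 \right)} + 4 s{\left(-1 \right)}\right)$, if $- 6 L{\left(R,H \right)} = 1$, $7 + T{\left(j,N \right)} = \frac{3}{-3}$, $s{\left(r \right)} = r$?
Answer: $2001$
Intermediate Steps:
$T{\left(j,N \right)} = -8$ ($T{\left(j,N \right)} = -7 + \frac{3}{-3} = -7 + 3 \left(- \frac{1}{3}\right) = -7 - 1 = -8$)
$L{\left(R,H \right)} = - \frac{1}{6}$ ($L{\left(R,H \right)} = \left(- \frac{1}{6}\right) 1 = - \frac{1}{6}$)
$Q{\left(C,z \right)} = 73$ ($Q{\left(C,z \right)} = 9 + \left(-8\right)^{2} = 9 + 64 = 73$)
$29 \left(Q{\left(L{\left(2,-2 \right)},2 \right)} + 4 s{\left(-1 \right)}\right) = 29 \left(73 + 4 \left(-1\right)\right) = 29 \left(73 - 4\right) = 29 \cdot 69 = 2001$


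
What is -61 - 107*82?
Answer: -8835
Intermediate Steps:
-61 - 107*82 = -61 - 8774 = -8835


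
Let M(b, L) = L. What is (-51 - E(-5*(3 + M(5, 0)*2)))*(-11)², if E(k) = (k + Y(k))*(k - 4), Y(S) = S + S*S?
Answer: 442134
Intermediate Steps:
Y(S) = S + S²
E(k) = (-4 + k)*(k + k*(1 + k)) (E(k) = (k + k*(1 + k))*(k - 4) = (k + k*(1 + k))*(-4 + k) = (-4 + k)*(k + k*(1 + k)))
(-51 - E(-5*(3 + M(5, 0)*2)))*(-11)² = (-51 - (-5*(3 + 0*2))*(-8 + (-5*(3 + 0*2))² - (-10)*(3 + 0*2)))*(-11)² = (-51 - (-5*(3 + 0))*(-8 + (-5*(3 + 0))² - (-10)*(3 + 0)))*121 = (-51 - (-5*3)*(-8 + (-5*3)² - (-10)*3))*121 = (-51 - (-15)*(-8 + (-15)² - 2*(-15)))*121 = (-51 - (-15)*(-8 + 225 + 30))*121 = (-51 - (-15)*247)*121 = (-51 - 1*(-3705))*121 = (-51 + 3705)*121 = 3654*121 = 442134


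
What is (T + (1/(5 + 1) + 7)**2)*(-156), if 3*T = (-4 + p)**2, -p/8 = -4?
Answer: -146341/3 ≈ -48780.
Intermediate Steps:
p = 32 (p = -8*(-4) = 32)
T = 784/3 (T = (-4 + 32)**2/3 = (1/3)*28**2 = (1/3)*784 = 784/3 ≈ 261.33)
(T + (1/(5 + 1) + 7)**2)*(-156) = (784/3 + (1/(5 + 1) + 7)**2)*(-156) = (784/3 + (1/6 + 7)**2)*(-156) = (784/3 + (43/6)**2)*(-156) = (784/3 + 1849/36)*(-156) = (11257/36)*(-156) = -146341/3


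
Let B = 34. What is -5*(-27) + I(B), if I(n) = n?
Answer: 169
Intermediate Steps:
-5*(-27) + I(B) = -5*(-27) + 34 = 135 + 34 = 169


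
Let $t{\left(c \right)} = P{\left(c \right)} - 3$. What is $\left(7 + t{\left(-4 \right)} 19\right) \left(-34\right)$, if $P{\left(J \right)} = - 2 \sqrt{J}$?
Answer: $1700 + 2584 i \approx 1700.0 + 2584.0 i$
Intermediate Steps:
$t{\left(c \right)} = -3 - 2 \sqrt{c}$ ($t{\left(c \right)} = - 2 \sqrt{c} - 3 = -3 - 2 \sqrt{c}$)
$\left(7 + t{\left(-4 \right)} 19\right) \left(-34\right) = \left(7 + \left(-3 - 2 \sqrt{-4}\right) 19\right) \left(-34\right) = \left(7 + \left(-3 - 2 \cdot 2 i\right) 19\right) \left(-34\right) = \left(7 + \left(-3 - 4 i\right) 19\right) \left(-34\right) = \left(7 - \left(57 + 76 i\right)\right) \left(-34\right) = \left(-50 - 76 i\right) \left(-34\right) = 1700 + 2584 i$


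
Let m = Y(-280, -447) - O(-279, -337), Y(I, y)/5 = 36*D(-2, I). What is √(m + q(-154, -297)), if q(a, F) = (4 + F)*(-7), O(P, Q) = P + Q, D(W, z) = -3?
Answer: √2127 ≈ 46.119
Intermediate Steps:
q(a, F) = -28 - 7*F
Y(I, y) = -540 (Y(I, y) = 5*(36*(-3)) = 5*(-108) = -540)
m = 76 (m = -540 - (-279 - 337) = -540 - 1*(-616) = -540 + 616 = 76)
√(m + q(-154, -297)) = √(76 + (-28 - 7*(-297))) = √(76 + (-28 + 2079)) = √(76 + 2051) = √2127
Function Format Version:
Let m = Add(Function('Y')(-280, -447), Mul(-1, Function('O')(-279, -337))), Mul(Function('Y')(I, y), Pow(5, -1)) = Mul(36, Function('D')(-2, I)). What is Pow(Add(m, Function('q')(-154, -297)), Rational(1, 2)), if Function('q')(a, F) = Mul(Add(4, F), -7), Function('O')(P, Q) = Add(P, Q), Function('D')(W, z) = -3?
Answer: Pow(2127, Rational(1, 2)) ≈ 46.119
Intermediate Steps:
Function('q')(a, F) = Add(-28, Mul(-7, F))
Function('Y')(I, y) = -540 (Function('Y')(I, y) = Mul(5, Mul(36, -3)) = Mul(5, -108) = -540)
m = 76 (m = Add(-540, Mul(-1, Add(-279, -337))) = Add(-540, Mul(-1, -616)) = Add(-540, 616) = 76)
Pow(Add(m, Function('q')(-154, -297)), Rational(1, 2)) = Pow(Add(76, Add(-28, Mul(-7, -297))), Rational(1, 2)) = Pow(Add(76, Add(-28, 2079)), Rational(1, 2)) = Pow(Add(76, 2051), Rational(1, 2)) = Pow(2127, Rational(1, 2))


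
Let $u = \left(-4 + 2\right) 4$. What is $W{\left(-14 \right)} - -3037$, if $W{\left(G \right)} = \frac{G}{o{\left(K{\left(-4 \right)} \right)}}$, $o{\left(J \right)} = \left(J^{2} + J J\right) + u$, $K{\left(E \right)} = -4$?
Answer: $\frac{36437}{12} \approx 3036.4$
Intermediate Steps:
$u = -8$ ($u = \left(-2\right) 4 = -8$)
$o{\left(J \right)} = -8 + 2 J^{2}$ ($o{\left(J \right)} = \left(J^{2} + J J\right) - 8 = \left(J^{2} + J^{2}\right) - 8 = 2 J^{2} - 8 = -8 + 2 J^{2}$)
$W{\left(G \right)} = \frac{G}{24}$ ($W{\left(G \right)} = \frac{G}{-8 + 2 \left(-4\right)^{2}} = \frac{G}{-8 + 2 \cdot 16} = \frac{G}{-8 + 32} = \frac{G}{24}$)
$W{\left(-14 \right)} - -3037 = \frac{1}{24} \left(-14\right) - -3037 = - \frac{7}{12} + 3037 = \frac{36437}{12}$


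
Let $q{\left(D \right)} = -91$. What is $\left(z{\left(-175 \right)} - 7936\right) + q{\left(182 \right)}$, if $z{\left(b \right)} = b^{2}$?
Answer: $22598$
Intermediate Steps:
$\left(z{\left(-175 \right)} - 7936\right) + q{\left(182 \right)} = \left(\left(-175\right)^{2} - 7936\right) - 91 = \left(30625 - 7936\right) - 91 = 22689 - 91 = 22598$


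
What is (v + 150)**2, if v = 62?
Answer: 44944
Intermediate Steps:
(v + 150)**2 = (62 + 150)**2 = 212**2 = 44944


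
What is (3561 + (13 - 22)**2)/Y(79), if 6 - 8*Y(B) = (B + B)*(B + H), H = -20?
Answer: -7284/2329 ≈ -3.1275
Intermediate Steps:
Y(B) = 3/4 - B*(-20 + B)/4 (Y(B) = 3/4 - (B + B)*(B - 20)/8 = 3/4 - 2*B*(-20 + B)/8 = 3/4 - B*(-20 + B)/4)
(3561 + (13 - 22)**2)/Y(79) = (3561 + (13 - 22)**2)/(3/4 + 5*79 - 1/4*79**2) = (3561 + (-9)**2)/(3/4 + 395 - 1/4*6241) = (3561 + 81)/(3/4 + 395 - 6241/4) = 3642/(-2329/2) = 3642*(-2/2329) = -7284/2329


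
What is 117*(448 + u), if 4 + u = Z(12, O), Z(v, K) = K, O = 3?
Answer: 52299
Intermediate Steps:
u = -1 (u = -4 + 3 = -1)
117*(448 + u) = 117*(448 - 1) = 117*447 = 52299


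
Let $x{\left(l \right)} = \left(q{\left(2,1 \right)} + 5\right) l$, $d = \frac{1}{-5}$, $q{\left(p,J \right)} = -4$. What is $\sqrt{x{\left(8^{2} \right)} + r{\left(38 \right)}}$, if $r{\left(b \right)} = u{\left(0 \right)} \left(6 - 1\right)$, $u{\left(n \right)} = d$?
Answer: $3 \sqrt{7} \approx 7.9373$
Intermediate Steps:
$d = - \frac{1}{5} \approx -0.2$
$u{\left(n \right)} = - \frac{1}{5}$
$r{\left(b \right)} = -1$ ($r{\left(b \right)} = - \frac{6 - 1}{5} = \left(- \frac{1}{5}\right) 5 = -1$)
$x{\left(l \right)} = l$ ($x{\left(l \right)} = \left(-4 + 5\right) l = 1 l = l$)
$\sqrt{x{\left(8^{2} \right)} + r{\left(38 \right)}} = \sqrt{8^{2} - 1} = \sqrt{64 - 1} = \sqrt{63} = 3 \sqrt{7}$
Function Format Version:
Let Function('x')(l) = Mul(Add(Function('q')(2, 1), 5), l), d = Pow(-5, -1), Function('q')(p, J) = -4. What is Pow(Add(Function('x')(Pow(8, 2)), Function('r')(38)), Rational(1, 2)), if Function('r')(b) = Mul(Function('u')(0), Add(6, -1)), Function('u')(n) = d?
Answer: Mul(3, Pow(7, Rational(1, 2))) ≈ 7.9373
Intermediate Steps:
d = Rational(-1, 5) ≈ -0.20000
Function('u')(n) = Rational(-1, 5)
Function('r')(b) = -1 (Function('r')(b) = Mul(Rational(-1, 5), Add(6, -1)) = Mul(Rational(-1, 5), 5) = -1)
Function('x')(l) = l (Function('x')(l) = Mul(Add(-4, 5), l) = Mul(1, l) = l)
Pow(Add(Function('x')(Pow(8, 2)), Function('r')(38)), Rational(1, 2)) = Pow(Add(Pow(8, 2), -1), Rational(1, 2)) = Pow(Add(64, -1), Rational(1, 2)) = Pow(63, Rational(1, 2)) = Mul(3, Pow(7, Rational(1, 2)))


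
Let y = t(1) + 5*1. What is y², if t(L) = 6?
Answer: 121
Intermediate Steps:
y = 11 (y = 6 + 5*1 = 6 + 5 = 11)
y² = 11² = 121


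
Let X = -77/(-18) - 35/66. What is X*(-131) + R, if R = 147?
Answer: -34048/99 ≈ -343.92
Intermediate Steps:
X = 371/99 (X = -77*(-1/18) - 35*1/66 = 77/18 - 35/66 = 371/99 ≈ 3.7475)
X*(-131) + R = (371/99)*(-131) + 147 = -48601/99 + 147 = -34048/99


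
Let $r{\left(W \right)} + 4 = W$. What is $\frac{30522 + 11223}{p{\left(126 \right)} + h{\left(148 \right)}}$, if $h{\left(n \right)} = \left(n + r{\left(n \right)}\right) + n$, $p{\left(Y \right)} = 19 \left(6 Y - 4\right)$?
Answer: $\frac{41745}{14728} \approx 2.8344$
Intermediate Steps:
$r{\left(W \right)} = -4 + W$
$p{\left(Y \right)} = -76 + 114 Y$ ($p{\left(Y \right)} = 19 \left(-4 + 6 Y\right) = -76 + 114 Y$)
$h{\left(n \right)} = -4 + 3 n$ ($h{\left(n \right)} = \left(n + \left(-4 + n\right)\right) + n = \left(-4 + 2 n\right) + n = -4 + 3 n$)
$\frac{30522 + 11223}{p{\left(126 \right)} + h{\left(148 \right)}} = \frac{30522 + 11223}{\left(-76 + 114 \cdot 126\right) + \left(-4 + 3 \cdot 148\right)} = \frac{41745}{\left(-76 + 14364\right) + \left(-4 + 444\right)} = \frac{41745}{14288 + 440} = \frac{41745}{14728}$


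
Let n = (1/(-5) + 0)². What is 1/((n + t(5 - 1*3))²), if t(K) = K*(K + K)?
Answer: 625/40401 ≈ 0.015470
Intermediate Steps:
t(K) = 2*K² (t(K) = K*(2*K) = 2*K²)
n = 1/25 (n = (-⅕ + 0)² = (-⅕)² = 1/25 ≈ 0.040000)
1/((n + t(5 - 1*3))²) = 1/((1/25 + 2*(5 - 1*3)²)²) = 1/((1/25 + 2*(5 - 3)²)²) = 1/((1/25 + 2*2²)²) = 1/((1/25 + 2*4)²) = 1/((1/25 + 8)²) = 1/((201/25)²) = 1/(40401/625) = 625/40401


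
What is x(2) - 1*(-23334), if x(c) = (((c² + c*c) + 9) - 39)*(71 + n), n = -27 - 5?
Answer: 22476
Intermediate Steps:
n = -32
x(c) = -1170 + 78*c² (x(c) = (((c² + c*c) + 9) - 39)*(71 - 32) = (((c² + c²) + 9) - 39)*39 = ((2*c² + 9) - 39)*39 = ((9 + 2*c²) - 39)*39 = (-30 + 2*c²)*39 = -1170 + 78*c²)
x(2) - 1*(-23334) = (-1170 + 78*2²) - 1*(-23334) = (-1170 + 78*4) + 23334 = (-1170 + 312) + 23334 = -858 + 23334 = 22476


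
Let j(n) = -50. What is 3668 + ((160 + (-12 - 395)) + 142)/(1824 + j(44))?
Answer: 6506927/1774 ≈ 3667.9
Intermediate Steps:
3668 + ((160 + (-12 - 395)) + 142)/(1824 + j(44)) = 3668 + ((160 + (-12 - 395)) + 142)/(1824 - 50) = 3668 + ((160 - 407) + 142)/1774 = 3668 + (-247 + 142)*(1/1774) = 3668 - 105*1/1774 = 3668 - 105/1774 = 6506927/1774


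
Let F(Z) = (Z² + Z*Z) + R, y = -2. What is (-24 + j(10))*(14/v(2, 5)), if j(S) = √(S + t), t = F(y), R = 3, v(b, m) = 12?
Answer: -28 + 7*√21/6 ≈ -22.654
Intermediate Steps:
F(Z) = 3 + 2*Z² (F(Z) = (Z² + Z*Z) + 3 = (Z² + Z²) + 3 = 2*Z² + 3 = 3 + 2*Z²)
t = 11 (t = 3 + 2*(-2)² = 3 + 2*4 = 3 + 8 = 11)
j(S) = √(11 + S) (j(S) = √(S + 11) = √(11 + S))
(-24 + j(10))*(14/v(2, 5)) = (-24 + √(11 + 10))*(14/12) = (-24 + √21)*(14*(1/12)) = (-24 + √21)*(7/6) = -28 + 7*√21/6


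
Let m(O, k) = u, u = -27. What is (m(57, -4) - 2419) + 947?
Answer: -1499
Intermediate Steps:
m(O, k) = -27
(m(57, -4) - 2419) + 947 = (-27 - 2419) + 947 = -2446 + 947 = -1499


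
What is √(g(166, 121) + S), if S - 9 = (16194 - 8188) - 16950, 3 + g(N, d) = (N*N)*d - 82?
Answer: 2*√831314 ≈ 1823.5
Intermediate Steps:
g(N, d) = -85 + d*N² (g(N, d) = -3 + ((N*N)*d - 82) = -3 + (N²*d - 82) = -3 + (d*N² - 82) = -3 + (-82 + d*N²) = -85 + d*N²)
S = -8935 (S = 9 + ((16194 - 8188) - 16950) = 9 + (8006 - 16950) = 9 - 8944 = -8935)
√(g(166, 121) + S) = √((-85 + 121*166²) - 8935) = √((-85 + 121*27556) - 8935) = √((-85 + 3334276) - 8935) = √(3334191 - 8935) = √3325256 = 2*√831314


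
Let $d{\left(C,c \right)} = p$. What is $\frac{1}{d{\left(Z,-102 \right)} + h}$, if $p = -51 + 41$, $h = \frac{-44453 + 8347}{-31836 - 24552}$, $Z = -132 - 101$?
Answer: $- \frac{28194}{263887} \approx -0.10684$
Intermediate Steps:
$Z = -233$
$h = \frac{18053}{28194}$ ($h = - \frac{36106}{-56388} = \left(-36106\right) \left(- \frac{1}{56388}\right) = \frac{18053}{28194} \approx 0.64031$)
$p = -10$
$d{\left(C,c \right)} = -10$
$\frac{1}{d{\left(Z,-102 \right)} + h} = \frac{1}{-10 + \frac{18053}{28194}} = \frac{1}{- \frac{263887}{28194}} = - \frac{28194}{263887}$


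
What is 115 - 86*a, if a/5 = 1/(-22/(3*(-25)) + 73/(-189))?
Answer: 2082235/439 ≈ 4743.1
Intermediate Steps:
a = -23625/439 (a = 5/(-22/(3*(-25)) + 73/(-189)) = 5/(-22/(-75) + 73*(-1/189)) = 5/(-22*(-1/75) - 73/189) = 5/(22/75 - 73/189) = 5/(-439/4725) = 5*(-4725/439) = -23625/439 ≈ -53.815)
115 - 86*a = 115 - 86*(-23625/439) = 115 + 2031750/439 = 2082235/439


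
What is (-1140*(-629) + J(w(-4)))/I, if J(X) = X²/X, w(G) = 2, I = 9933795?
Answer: 717062/9933795 ≈ 0.072184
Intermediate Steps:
J(X) = X
(-1140*(-629) + J(w(-4)))/I = (-1140*(-629) + 2)/9933795 = (717060 + 2)*(1/9933795) = 717062*(1/9933795) = 717062/9933795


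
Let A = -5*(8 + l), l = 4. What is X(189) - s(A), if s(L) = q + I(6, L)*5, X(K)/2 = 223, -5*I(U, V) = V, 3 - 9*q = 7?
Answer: 3478/9 ≈ 386.44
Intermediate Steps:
q = -4/9 (q = ⅓ - ⅑*7 = ⅓ - 7/9 = -4/9 ≈ -0.44444)
I(U, V) = -V/5
X(K) = 446 (X(K) = 2*223 = 446)
A = -60 (A = -5*(8 + 4) = -5*12 = -60)
s(L) = -4/9 - L (s(L) = -4/9 - L/5*5 = -4/9 - L)
X(189) - s(A) = 446 - (-4/9 - 1*(-60)) = 446 - (-4/9 + 60) = 446 - 1*536/9 = 446 - 536/9 = 3478/9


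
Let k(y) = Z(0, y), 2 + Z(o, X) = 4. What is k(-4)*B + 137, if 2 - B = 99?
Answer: -57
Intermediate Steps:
B = -97 (B = 2 - 1*99 = 2 - 99 = -97)
Z(o, X) = 2 (Z(o, X) = -2 + 4 = 2)
k(y) = 2
k(-4)*B + 137 = 2*(-97) + 137 = -194 + 137 = -57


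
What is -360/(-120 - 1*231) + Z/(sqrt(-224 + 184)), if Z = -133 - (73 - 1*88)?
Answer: 40/39 + 59*I*sqrt(10)/10 ≈ 1.0256 + 18.657*I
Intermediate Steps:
Z = -118 (Z = -133 - (73 - 88) = -133 - 1*(-15) = -133 + 15 = -118)
-360/(-120 - 1*231) + Z/(sqrt(-224 + 184)) = -360/(-120 - 1*231) - 118/sqrt(-224 + 184) = -360/(-120 - 231) - 118*(-I*sqrt(10)/20) = -360/(-351) - 118*(-I*sqrt(10)/20) = -360*(-1/351) - (-59)*I*sqrt(10)/10 = 40/39 + 59*I*sqrt(10)/10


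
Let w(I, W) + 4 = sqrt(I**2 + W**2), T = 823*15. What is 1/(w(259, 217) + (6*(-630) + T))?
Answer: 1223/10453793 - sqrt(2330)/10453793 ≈ 0.00011237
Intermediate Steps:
T = 12345
w(I, W) = -4 + sqrt(I**2 + W**2)
1/(w(259, 217) + (6*(-630) + T)) = 1/((-4 + sqrt(259**2 + 217**2)) + (6*(-630) + 12345)) = 1/((-4 + sqrt(67081 + 47089)) + (-3780 + 12345)) = 1/((-4 + sqrt(114170)) + 8565) = 1/((-4 + 7*sqrt(2330)) + 8565) = 1/(8561 + 7*sqrt(2330))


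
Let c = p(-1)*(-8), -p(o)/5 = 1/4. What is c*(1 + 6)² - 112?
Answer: 378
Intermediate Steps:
p(o) = -5/4
c = 10 (c = -5/4*(-8) = 10)
c*(1 + 6)² - 112 = 10*(1 + 6)² - 112 = 10*7² - 112 = 10*49 - 112 = 490 - 112 = 378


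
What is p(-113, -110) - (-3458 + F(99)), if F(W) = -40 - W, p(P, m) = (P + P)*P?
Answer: 29135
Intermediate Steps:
p(P, m) = 2*P² (p(P, m) = (2*P)*P = 2*P²)
p(-113, -110) - (-3458 + F(99)) = 2*(-113)² - (-3458 + (-40 - 1*99)) = 2*12769 - (-3458 + (-40 - 99)) = 25538 - (-3458 - 139) = 25538 - 1*(-3597) = 25538 + 3597 = 29135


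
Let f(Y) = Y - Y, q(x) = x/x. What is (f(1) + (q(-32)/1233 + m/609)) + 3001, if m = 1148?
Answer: 107374190/35757 ≈ 3002.9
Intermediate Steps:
q(x) = 1
f(Y) = 0
(f(1) + (q(-32)/1233 + m/609)) + 3001 = (0 + (1/1233 + 1148/609)) + 3001 = (0 + (1*(1/1233) + 1148*(1/609))) + 3001 = (0 + (1/1233 + 164/87)) + 3001 = (0 + 67433/35757) + 3001 = 67433/35757 + 3001 = 107374190/35757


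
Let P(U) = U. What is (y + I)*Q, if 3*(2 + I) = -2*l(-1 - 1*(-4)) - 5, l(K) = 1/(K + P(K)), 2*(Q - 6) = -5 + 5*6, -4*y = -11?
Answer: -1369/72 ≈ -19.014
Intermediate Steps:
y = 11/4 (y = -¼*(-11) = 11/4 ≈ 2.7500)
Q = 37/2 (Q = 6 + (-5 + 5*6)/2 = 6 + (-5 + 30)/2 = 6 + (½)*25 = 6 + 25/2 = 37/2 ≈ 18.500)
l(K) = 1/(2*K) (l(K) = 1/(K + K) = 1/(2*K))
I = -34/9 (I = -2 + (-1/(-1 - 1*(-4)) - 5)/3 = -2 + (-1/(-1 + 4) - 5)/3 = -2 + (-1/3 - 5)/3 = -2 + (-2*⅙ - 5)/3 = -2 + (-⅓ - 5)/3 = -2 + (⅓)*(-16/3) = -2 - 16/9 = -34/9 ≈ -3.7778)
(y + I)*Q = (11/4 - 34/9)*(37/2) = -37/36*37/2 = -1369/72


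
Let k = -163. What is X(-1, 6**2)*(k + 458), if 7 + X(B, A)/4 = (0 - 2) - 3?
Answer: -14160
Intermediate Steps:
X(B, A) = -48 (X(B, A) = -28 + 4*((0 - 2) - 3) = -28 + 4*(-2 - 3) = -28 + 4*(-5) = -28 - 20 = -48)
X(-1, 6**2)*(k + 458) = -48*(-163 + 458) = -48*295 = -14160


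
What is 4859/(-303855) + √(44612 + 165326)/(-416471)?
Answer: -4859/303855 - √209938/416471 ≈ -0.017091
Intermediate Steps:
4859/(-303855) + √(44612 + 165326)/(-416471) = 4859*(-1/303855) + √209938*(-1/416471) = -4859/303855 - √209938/416471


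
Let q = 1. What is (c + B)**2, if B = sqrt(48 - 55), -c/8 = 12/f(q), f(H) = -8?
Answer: (12 + I*sqrt(7))**2 ≈ 137.0 + 63.498*I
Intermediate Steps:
c = 12 (c = -96/(-8) = -96*(-1)/8 = -8*(-3/2) = 12)
B = I*sqrt(7) (B = sqrt(-7) = I*sqrt(7) ≈ 2.6458*I)
(c + B)**2 = (12 + I*sqrt(7))**2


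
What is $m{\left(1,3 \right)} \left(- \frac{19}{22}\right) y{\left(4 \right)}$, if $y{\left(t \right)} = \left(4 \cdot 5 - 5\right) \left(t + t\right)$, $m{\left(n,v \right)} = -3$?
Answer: $\frac{3420}{11} \approx 310.91$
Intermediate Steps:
$y{\left(t \right)} = 30 t$ ($y{\left(t \right)} = \left(20 - 5\right) 2 t = 15 \cdot 2 t = 30 t$)
$m{\left(1,3 \right)} \left(- \frac{19}{22}\right) y{\left(4 \right)} = - 3 \left(- \frac{19}{22}\right) 30 \cdot 4 = - 3 \left(\left(-19\right) \frac{1}{22}\right) 120 = \left(-3\right) \left(- \frac{19}{22}\right) 120 = \frac{57}{22} \cdot 120 = \frac{3420}{11}$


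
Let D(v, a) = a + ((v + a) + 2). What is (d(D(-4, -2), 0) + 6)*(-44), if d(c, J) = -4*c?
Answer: -1320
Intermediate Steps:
D(v, a) = 2 + v + 2*a (D(v, a) = a + ((a + v) + 2) = a + (2 + a + v) = 2 + v + 2*a)
(d(D(-4, -2), 0) + 6)*(-44) = (-4*(2 - 4 + 2*(-2)) + 6)*(-44) = (-4*(2 - 4 - 4) + 6)*(-44) = (-4*(-6) + 6)*(-44) = (24 + 6)*(-44) = 30*(-44) = -1320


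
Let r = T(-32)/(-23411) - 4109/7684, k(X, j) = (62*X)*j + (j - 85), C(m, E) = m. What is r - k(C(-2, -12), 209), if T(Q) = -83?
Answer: 4639630520181/179890124 ≈ 25791.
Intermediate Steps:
k(X, j) = -85 + j + 62*X*j (k(X, j) = 62*X*j + (-85 + j) = -85 + j + 62*X*j)
r = -95558027/179890124 (r = -83/(-23411) - 4109/7684 = -83*(-1/23411) - 4109*1/7684 = 83/23411 - 4109/7684 = -95558027/179890124 ≈ -0.53120)
r - k(C(-2, -12), 209) = -95558027/179890124 - (-85 + 209 + 62*(-2)*209) = -95558027/179890124 - (-85 + 209 - 25916) = -95558027/179890124 - 1*(-25792) = -95558027/179890124 + 25792 = 4639630520181/179890124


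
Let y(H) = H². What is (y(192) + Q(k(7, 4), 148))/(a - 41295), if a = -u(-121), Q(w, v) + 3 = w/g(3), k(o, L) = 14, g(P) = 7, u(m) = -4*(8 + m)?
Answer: -36863/41747 ≈ -0.88301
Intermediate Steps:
u(m) = -32 - 4*m
Q(w, v) = -3 + w/7
a = -452 (a = -(-32 - 4*(-121)) = -(-32 + 484) = -1*452 = -452)
(y(192) + Q(k(7, 4), 148))/(a - 41295) = (192² + (-3 + (⅐)*14))/(-452 - 41295) = (36864 + (-3 + 2))/(-41747) = (36864 - 1)*(-1/41747) = 36863*(-1/41747) = -36863/41747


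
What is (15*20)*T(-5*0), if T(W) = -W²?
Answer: 0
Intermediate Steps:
(15*20)*T(-5*0) = (15*20)*(-(-5*0)²) = 300*(-1*0²) = 300*(-1*0) = 300*0 = 0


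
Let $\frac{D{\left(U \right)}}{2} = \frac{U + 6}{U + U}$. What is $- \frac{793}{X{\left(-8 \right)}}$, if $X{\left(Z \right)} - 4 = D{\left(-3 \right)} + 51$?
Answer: $- \frac{793}{54} \approx -14.685$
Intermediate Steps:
$D{\left(U \right)} = \frac{6 + U}{U}$ ($D{\left(U \right)} = 2 \frac{U + 6}{U + U} = 2 \frac{6 + U}{2 U} = \frac{6 + U}{U}$)
$X{\left(Z \right)} = 54$ ($X{\left(Z \right)} = 4 + \left(\frac{6 - 3}{-3} + 51\right) = 4 + \left(\left(- \frac{1}{3}\right) 3 + 51\right) = 4 + \left(-1 + 51\right) = 4 + 50 = 54$)
$- \frac{793}{X{\left(-8 \right)}} = - \frac{793}{54}$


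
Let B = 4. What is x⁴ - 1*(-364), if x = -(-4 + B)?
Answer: 364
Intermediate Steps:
x = 0 (x = -(-4 + 4) = -1*0 = 0)
x⁴ - 1*(-364) = 0⁴ - 1*(-364) = 0 + 364 = 364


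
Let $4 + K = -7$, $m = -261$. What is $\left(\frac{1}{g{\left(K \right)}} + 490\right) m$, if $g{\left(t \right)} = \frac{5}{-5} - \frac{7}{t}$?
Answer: $- \frac{508689}{4} \approx -1.2717 \cdot 10^{5}$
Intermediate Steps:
$K = -11$ ($K = -4 - 7 = -11$)
$g{\left(t \right)} = -1 - \frac{7}{t}$ ($g{\left(t \right)} = 5 \left(- \frac{1}{5}\right) - \frac{7}{t} = -1 - \frac{7}{t}$)
$\left(\frac{1}{g{\left(K \right)}} + 490\right) m = \left(\frac{1}{\frac{1}{-11} \left(-7 - -11\right)} + 490\right) \left(-261\right) = \left(\frac{1}{\left(- \frac{1}{11}\right) \left(-7 + 11\right)} + 490\right) \left(-261\right) = \left(\frac{1}{\left(- \frac{1}{11}\right) 4} + 490\right) \left(-261\right) = \left(\frac{1}{- \frac{4}{11}} + 490\right) \left(-261\right) = \left(- \frac{11}{4} + 490\right) \left(-261\right) = \frac{1949}{4} \left(-261\right) = - \frac{508689}{4}$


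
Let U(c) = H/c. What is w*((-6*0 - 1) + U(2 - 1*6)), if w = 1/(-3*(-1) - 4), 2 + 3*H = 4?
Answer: 7/6 ≈ 1.1667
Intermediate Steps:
H = ⅔ (H = -⅔ + (⅓)*4 = -⅔ + 4/3 = ⅔ ≈ 0.66667)
w = -1 (w = 1/(3 - 4) = 1/(-1) = -1)
U(c) = 2/(3*c)
w*((-6*0 - 1) + U(2 - 1*6)) = -((-6*0 - 1) + 2/(3*(2 - 1*6))) = -((0 - 1) + 2/(3*(2 - 6))) = -(-1 + (⅔)/(-4)) = -(-1 + (⅔)*(-¼)) = -(-1 - ⅙) = -1*(-7/6) = 7/6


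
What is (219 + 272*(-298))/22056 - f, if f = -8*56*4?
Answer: 39443515/22056 ≈ 1788.3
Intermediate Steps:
f = -1792 (f = -448*4 = -1792)
(219 + 272*(-298))/22056 - f = (219 + 272*(-298))/22056 - 1*(-1792) = (219 - 81056)*(1/22056) + 1792 = -80837*1/22056 + 1792 = -80837/22056 + 1792 = 39443515/22056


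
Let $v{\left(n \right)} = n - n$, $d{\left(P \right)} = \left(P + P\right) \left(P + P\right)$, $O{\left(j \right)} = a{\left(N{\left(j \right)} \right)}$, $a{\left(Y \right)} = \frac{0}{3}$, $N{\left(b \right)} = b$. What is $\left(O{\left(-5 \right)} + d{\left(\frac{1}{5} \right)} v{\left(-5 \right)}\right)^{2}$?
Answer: $0$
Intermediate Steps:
$a{\left(Y \right)} = 0$ ($a{\left(Y \right)} = 0 \cdot \frac{1}{3} = 0$)
$O{\left(j \right)} = 0$
$d{\left(P \right)} = 4 P^{2}$ ($d{\left(P \right)} = 2 P 2 P = 4 P^{2}$)
$v{\left(n \right)} = 0$
$\left(O{\left(-5 \right)} + d{\left(\frac{1}{5} \right)} v{\left(-5 \right)}\right)^{2} = \left(0 + 4 \left(\frac{1}{5}\right)^{2} \cdot 0\right)^{2} = \left(0 + \frac{4}{25} \cdot 0\right)^{2} = \left(0 + 0\right)^{2} = 0^{2} = 0$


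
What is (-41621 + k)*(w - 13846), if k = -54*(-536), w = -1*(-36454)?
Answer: -286601616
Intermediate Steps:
w = 36454
k = 28944
(-41621 + k)*(w - 13846) = (-41621 + 28944)*(36454 - 13846) = -12677*22608 = -286601616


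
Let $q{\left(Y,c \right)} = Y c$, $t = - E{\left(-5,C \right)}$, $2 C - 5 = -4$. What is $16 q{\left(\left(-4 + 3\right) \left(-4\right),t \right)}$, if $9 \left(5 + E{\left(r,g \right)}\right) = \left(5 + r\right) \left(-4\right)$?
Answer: $320$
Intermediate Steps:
$C = \frac{1}{2}$ ($C = \frac{5}{2} + \frac{1}{2} \left(-4\right) = \frac{5}{2} - 2 = \frac{1}{2} \approx 0.5$)
$E{\left(r,g \right)} = - \frac{65}{9} - \frac{4 r}{9}$ ($E{\left(r,g \right)} = -5 + \frac{\left(5 + r\right) \left(-4\right)}{9} = -5 + \frac{-20 - 4 r}{9} = -5 - \left(\frac{20}{9} + \frac{4 r}{9}\right) = - \frac{65}{9} - \frac{4 r}{9}$)
$t = 5$ ($t = - (- \frac{65}{9} - - \frac{20}{9}) = - (- \frac{65}{9} + \frac{20}{9}) = \left(-1\right) \left(-5\right) = 5$)
$16 q{\left(\left(-4 + 3\right) \left(-4\right),t \right)} = 16 \left(-4 + 3\right) \left(-4\right) 5 = 16 \left(-1\right) \left(-4\right) 5 = 16 \cdot 4 \cdot 5 = 16 \cdot 20 = 320$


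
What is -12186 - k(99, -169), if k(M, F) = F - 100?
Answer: -11917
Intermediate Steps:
k(M, F) = -100 + F
-12186 - k(99, -169) = -12186 - (-100 - 169) = -12186 - 1*(-269) = -12186 + 269 = -11917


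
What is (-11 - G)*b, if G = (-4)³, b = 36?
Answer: 1908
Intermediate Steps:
G = -64
(-11 - G)*b = (-11 - 1*(-64))*36 = (-11 + 64)*36 = 53*36 = 1908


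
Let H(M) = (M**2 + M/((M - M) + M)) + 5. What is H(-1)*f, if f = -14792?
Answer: -103544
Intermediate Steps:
H(M) = 6 + M**2 (H(M) = (M**2 + M/(0 + M)) + 5 = (M**2 + M/M) + 5 = (M**2 + 1) + 5 = (1 + M**2) + 5 = 6 + M**2)
H(-1)*f = (6 + (-1)**2)*(-14792) = (6 + 1)*(-14792) = 7*(-14792) = -103544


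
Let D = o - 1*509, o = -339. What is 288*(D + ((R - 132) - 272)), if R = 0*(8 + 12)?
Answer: -360576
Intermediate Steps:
R = 0 (R = 0*20 = 0)
D = -848 (D = -339 - 1*509 = -339 - 509 = -848)
288*(D + ((R - 132) - 272)) = 288*(-848 + ((0 - 132) - 272)) = 288*(-848 + (-132 - 272)) = 288*(-848 - 404) = 288*(-1252) = -360576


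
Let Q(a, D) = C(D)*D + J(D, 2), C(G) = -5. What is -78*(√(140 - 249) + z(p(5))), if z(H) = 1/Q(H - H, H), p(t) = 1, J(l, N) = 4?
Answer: 78 - 78*I*√109 ≈ 78.0 - 814.34*I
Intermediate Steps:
Q(a, D) = 4 - 5*D (Q(a, D) = -5*D + 4 = 4 - 5*D)
z(H) = 1/(4 - 5*H)
-78*(√(140 - 249) + z(p(5))) = -78*(√(140 - 249) + 1/(4 - 5*1)) = -78*(√(-109) + 1/(4 - 5)) = -78*(I*√109 + 1/(-1)) = -78*(I*√109 - 1) = -78*(-1 + I*√109) = 78 - 78*I*√109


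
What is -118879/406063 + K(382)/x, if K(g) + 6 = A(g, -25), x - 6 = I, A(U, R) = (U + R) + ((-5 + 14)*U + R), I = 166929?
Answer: -18316644733/67786126905 ≈ -0.27021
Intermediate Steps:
A(U, R) = 2*R + 10*U (A(U, R) = (R + U) + (9*U + R) = (R + U) + (R + 9*U) = 2*R + 10*U)
x = 166935 (x = 6 + 166929 = 166935)
K(g) = -56 + 10*g (K(g) = -6 + (2*(-25) + 10*g) = -6 + (-50 + 10*g) = -56 + 10*g)
-118879/406063 + K(382)/x = -118879/406063 + (-56 + 10*382)/166935 = -118879*1/406063 + (-56 + 3820)*(1/166935) = -118879/406063 + 3764*(1/166935) = -118879/406063 + 3764/166935 = -18316644733/67786126905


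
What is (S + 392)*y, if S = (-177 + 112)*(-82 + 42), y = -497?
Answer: -1487024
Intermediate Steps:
S = 2600 (S = -65*(-40) = 2600)
(S + 392)*y = (2600 + 392)*(-497) = 2992*(-497) = -1487024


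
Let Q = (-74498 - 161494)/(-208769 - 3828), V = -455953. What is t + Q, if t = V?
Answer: -96934003949/212597 ≈ -4.5595e+5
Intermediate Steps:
Q = 235992/212597 (Q = -235992/(-212597) = -235992*(-1/212597) = 235992/212597 ≈ 1.1100)
t = -455953
t + Q = -455953 + 235992/212597 = -96934003949/212597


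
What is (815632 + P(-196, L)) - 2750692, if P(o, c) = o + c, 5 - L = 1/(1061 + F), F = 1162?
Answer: -4302062974/2223 ≈ -1.9353e+6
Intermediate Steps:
L = 11114/2223 (L = 5 - 1/(1061 + 1162) = 5 - 1/2223 = 11114/2223 ≈ 4.9995)
P(o, c) = c + o
(815632 + P(-196, L)) - 2750692 = (815632 + (11114/2223 - 196)) - 2750692 = (815632 - 424594/2223) - 2750692 = 1812725342/2223 - 2750692 = -4302062974/2223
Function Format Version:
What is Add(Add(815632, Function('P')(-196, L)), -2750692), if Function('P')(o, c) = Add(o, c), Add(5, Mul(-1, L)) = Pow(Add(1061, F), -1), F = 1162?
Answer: Rational(-4302062974, 2223) ≈ -1.9353e+6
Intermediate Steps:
L = Rational(11114, 2223) (L = Add(5, Mul(-1, Pow(Add(1061, 1162), -1))) = Add(5, Mul(-1, Pow(2223, -1))) = Add(5, Mul(-1, Rational(1, 2223))) = Add(5, Rational(-1, 2223)) = Rational(11114, 2223) ≈ 4.9995)
Function('P')(o, c) = Add(c, o)
Add(Add(815632, Function('P')(-196, L)), -2750692) = Add(Add(815632, Add(Rational(11114, 2223), -196)), -2750692) = Add(Add(815632, Rational(-424594, 2223)), -2750692) = Add(Rational(1812725342, 2223), -2750692) = Rational(-4302062974, 2223)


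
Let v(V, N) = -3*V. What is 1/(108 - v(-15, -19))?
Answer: 1/63 ≈ 0.015873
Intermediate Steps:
1/(108 - v(-15, -19)) = 1/(108 - (-3)*(-15)) = 1/(108 - 1*45) = 1/(108 - 45) = 1/63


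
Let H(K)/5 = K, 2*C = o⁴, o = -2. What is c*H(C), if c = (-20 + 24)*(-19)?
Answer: -3040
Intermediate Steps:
c = -76 (c = 4*(-19) = -76)
C = 8 (C = (½)*(-2)⁴ = (½)*16 = 8)
H(K) = 5*K
c*H(C) = -380*8 = -76*40 = -3040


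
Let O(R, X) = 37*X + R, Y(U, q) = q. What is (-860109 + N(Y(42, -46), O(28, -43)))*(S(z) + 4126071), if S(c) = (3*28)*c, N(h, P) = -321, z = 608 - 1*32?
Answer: -3591826315650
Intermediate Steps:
O(R, X) = R + 37*X
z = 576 (z = 608 - 32 = 576)
S(c) = 84*c
(-860109 + N(Y(42, -46), O(28, -43)))*(S(z) + 4126071) = (-860109 - 321)*(84*576 + 4126071) = -860430*(48384 + 4126071) = -860430*4174455 = -3591826315650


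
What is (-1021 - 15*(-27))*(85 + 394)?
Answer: -295064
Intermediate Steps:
(-1021 - 15*(-27))*(85 + 394) = (-1021 + 405)*479 = -616*479 = -295064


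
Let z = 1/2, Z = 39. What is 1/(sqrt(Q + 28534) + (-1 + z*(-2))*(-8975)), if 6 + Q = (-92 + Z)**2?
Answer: 17950/322171163 - sqrt(31337)/322171163 ≈ 5.5166e-5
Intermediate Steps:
Q = 2803 (Q = -6 + (-92 + 39)**2 = -6 + (-53)**2 = -6 + 2809 = 2803)
z = 1/2 ≈ 0.50000
1/(sqrt(Q + 28534) + (-1 + z*(-2))*(-8975)) = 1/(sqrt(2803 + 28534) + (-1 + (1/2)*(-2))*(-8975)) = 1/(sqrt(31337) + (-1 - 1)*(-8975)) = 1/(sqrt(31337) - 2*(-8975)) = 1/(sqrt(31337) + 17950) = 1/(17950 + sqrt(31337))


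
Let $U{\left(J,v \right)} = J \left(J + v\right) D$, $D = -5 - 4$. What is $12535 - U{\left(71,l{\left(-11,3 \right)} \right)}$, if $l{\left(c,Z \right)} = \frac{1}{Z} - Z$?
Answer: $56200$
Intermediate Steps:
$D = -9$ ($D = -5 - 4 = -9$)
$U{\left(J,v \right)} = - 9 J \left(J + v\right)$ ($U{\left(J,v \right)} = J \left(J + v\right) \left(-9\right) = - 9 J \left(J + v\right)$)
$12535 - U{\left(71,l{\left(-11,3 \right)} \right)} = 12535 - \left(-9\right) 71 \left(71 + \left(\frac{1}{3} - 3\right)\right) = 12535 - \left(-9\right) 71 \left(71 - \frac{8}{3}\right) = 12535 - \left(-9\right) 71 \cdot \frac{205}{3} = 12535 - -43665 = 12535 + 43665 = 56200$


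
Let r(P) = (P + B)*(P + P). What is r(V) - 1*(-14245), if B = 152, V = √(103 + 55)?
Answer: 14561 + 304*√158 ≈ 18382.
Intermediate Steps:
V = √158 ≈ 12.570
r(P) = 2*P*(152 + P) (r(P) = (P + 152)*(P + P) = (152 + P)*(2*P) = 2*P*(152 + P))
r(V) - 1*(-14245) = 2*√158*(152 + √158) - 1*(-14245) = 2*√158*(152 + √158) + 14245 = 14245 + 2*√158*(152 + √158)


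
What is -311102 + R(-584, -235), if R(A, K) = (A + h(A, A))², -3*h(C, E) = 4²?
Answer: 325906/9 ≈ 36212.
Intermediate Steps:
h(C, E) = -16/3 (h(C, E) = -⅓*4² = -⅓*16 = -16/3)
R(A, K) = (-16/3 + A)² (R(A, K) = (A - 16/3)² = (-16/3 + A)²)
-311102 + R(-584, -235) = -311102 + (-16 + 3*(-584))²/9 = -311102 + (-16 - 1752)²/9 = -311102 + (⅑)*(-1768)² = -311102 + (⅑)*3125824 = -311102 + 3125824/9 = 325906/9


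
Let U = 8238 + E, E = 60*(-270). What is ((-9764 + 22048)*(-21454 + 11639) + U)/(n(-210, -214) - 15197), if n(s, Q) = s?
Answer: 120575422/15407 ≈ 7826.0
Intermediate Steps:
E = -16200
U = -7962 (U = 8238 - 16200 = -7962)
((-9764 + 22048)*(-21454 + 11639) + U)/(n(-210, -214) - 15197) = ((-9764 + 22048)*(-21454 + 11639) - 7962)/(-210 - 15197) = (12284*(-9815) - 7962)/(-15407) = (-120567460 - 7962)*(-1/15407) = -120575422*(-1/15407) = 120575422/15407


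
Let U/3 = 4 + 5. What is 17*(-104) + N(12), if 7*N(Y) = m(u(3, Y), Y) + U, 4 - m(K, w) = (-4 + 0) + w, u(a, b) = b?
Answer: -12353/7 ≈ -1764.7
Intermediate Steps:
U = 27 (U = 3*(4 + 5) = 3*9 = 27)
m(K, w) = 8 - w (m(K, w) = 4 - ((-4 + 0) + w) = 4 - (-4 + w) = 4 + (4 - w) = 8 - w)
N(Y) = 5 - Y/7 (N(Y) = ((8 - Y) + 27)/7 = (35 - Y)/7 = 5 - Y/7)
17*(-104) + N(12) = 17*(-104) + (5 - 1/7*12) = -1768 + (5 - 12/7) = -1768 + 23/7 = -12353/7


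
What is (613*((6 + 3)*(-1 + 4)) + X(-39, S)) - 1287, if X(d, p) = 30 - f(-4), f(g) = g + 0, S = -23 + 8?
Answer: 15298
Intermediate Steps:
S = -15
f(g) = g
X(d, p) = 34 (X(d, p) = 30 - 1*(-4) = 30 + 4 = 34)
(613*((6 + 3)*(-1 + 4)) + X(-39, S)) - 1287 = (613*((6 + 3)*(-1 + 4)) + 34) - 1287 = (613*(9*3) + 34) - 1287 = (613*27 + 34) - 1287 = (16551 + 34) - 1287 = 16585 - 1287 = 15298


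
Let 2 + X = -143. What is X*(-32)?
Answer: 4640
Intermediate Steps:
X = -145 (X = -2 - 143 = -145)
X*(-32) = -145*(-32) = 4640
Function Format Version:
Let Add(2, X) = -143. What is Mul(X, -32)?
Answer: 4640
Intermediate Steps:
X = -145 (X = Add(-2, -143) = -145)
Mul(X, -32) = Mul(-145, -32) = 4640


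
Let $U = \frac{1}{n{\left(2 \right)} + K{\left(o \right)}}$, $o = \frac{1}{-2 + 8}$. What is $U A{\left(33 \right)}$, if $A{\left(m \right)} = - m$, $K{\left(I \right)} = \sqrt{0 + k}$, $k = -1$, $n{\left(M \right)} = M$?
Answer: $- \frac{66}{5} + \frac{33 i}{5} \approx -13.2 + 6.6 i$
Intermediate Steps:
$o = \frac{1}{6} \approx 0.16667$
$K{\left(I \right)} = i$ ($K{\left(I \right)} = \sqrt{0 - 1} = \sqrt{-1} = i$)
$U = \frac{2 - i}{5}$ ($U = \frac{1}{2 + i} = \frac{2 - i}{5} \approx 0.4 - 0.2 i$)
$U A{\left(33 \right)} = \left(\frac{2}{5} - \frac{i}{5}\right) \left(\left(-1\right) 33\right) = \left(\frac{2}{5} - \frac{i}{5}\right) \left(-33\right) = - \frac{66}{5} + \frac{33 i}{5}$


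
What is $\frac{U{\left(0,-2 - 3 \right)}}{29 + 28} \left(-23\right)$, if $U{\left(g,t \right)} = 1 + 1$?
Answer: $- \frac{46}{57} \approx -0.80702$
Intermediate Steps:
$U{\left(g,t \right)} = 2$
$\frac{U{\left(0,-2 - 3 \right)}}{29 + 28} \left(-23\right) = \frac{2}{29 + 28} \left(-23\right) = \frac{2}{57} \left(-23\right) = - \frac{46}{57}$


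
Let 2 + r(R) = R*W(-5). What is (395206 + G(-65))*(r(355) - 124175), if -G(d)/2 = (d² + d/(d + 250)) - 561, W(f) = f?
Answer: -1807601639424/37 ≈ -4.8854e+10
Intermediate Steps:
r(R) = -2 - 5*R (r(R) = -2 + R*(-5) = -2 - 5*R)
G(d) = 1122 - 2*d² - 2*d/(250 + d) (G(d) = -2*((d² + d/(d + 250)) - 561) = -2*((d² + d/(250 + d)) - 561) = -2*(-561 + d² + d/(250 + d)) = 1122 - 2*d² - 2*d/(250 + d))
(395206 + G(-65))*(r(355) - 124175) = (395206 + 2*(140250 - 1*(-65)³ - 250*(-65)² + 560*(-65))/(250 - 65))*((-2 - 5*355) - 124175) = (395206 + 2*(140250 - 1*(-274625) - 250*4225 - 36400)/185)*((-2 - 1775) - 124175) = (395206 + 2*(1/185)*(140250 + 274625 - 1056250 - 36400))*(-1777 - 124175) = (395206 + 2*(1/185)*(-677775))*(-125952) = (395206 - 271110/37)*(-125952) = (14351512/37)*(-125952) = -1807601639424/37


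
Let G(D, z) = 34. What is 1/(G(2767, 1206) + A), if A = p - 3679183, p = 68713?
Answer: -1/3610436 ≈ -2.7697e-7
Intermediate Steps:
A = -3610470 (A = 68713 - 3679183 = -3610470)
1/(G(2767, 1206) + A) = 1/(34 - 3610470) = 1/(-3610436) = -1/3610436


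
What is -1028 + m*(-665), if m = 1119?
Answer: -745163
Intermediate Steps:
-1028 + m*(-665) = -1028 + 1119*(-665) = -1028 - 744135 = -745163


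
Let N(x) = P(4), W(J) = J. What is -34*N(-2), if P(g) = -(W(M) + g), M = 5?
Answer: 306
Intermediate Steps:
P(g) = -5 - g (P(g) = -(5 + g) = -5 - g)
N(x) = -9 (N(x) = -5 - 1*4 = -5 - 4 = -9)
-34*N(-2) = -34*(-9) = 306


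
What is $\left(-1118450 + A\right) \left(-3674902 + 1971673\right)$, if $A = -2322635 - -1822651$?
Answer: $2756563723386$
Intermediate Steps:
$A = -499984$ ($A = -2322635 + 1822651 = -499984$)
$\left(-1118450 + A\right) \left(-3674902 + 1971673\right) = \left(-1118450 - 499984\right) \left(-3674902 + 1971673\right) = \left(-1618434\right) \left(-1703229\right) = 2756563723386$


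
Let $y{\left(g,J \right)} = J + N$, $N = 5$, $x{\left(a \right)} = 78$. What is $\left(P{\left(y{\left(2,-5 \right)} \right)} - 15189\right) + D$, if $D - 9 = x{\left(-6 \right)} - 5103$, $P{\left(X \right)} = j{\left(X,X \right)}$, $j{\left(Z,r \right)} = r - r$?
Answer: $-20205$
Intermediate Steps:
$j{\left(Z,r \right)} = 0$
$y{\left(g,J \right)} = 5 + J$ ($y{\left(g,J \right)} = J + 5 = 5 + J$)
$P{\left(X \right)} = 0$
$D = -5016$ ($D = 9 + \left(78 - 5103\right) = 9 - 5025 = -5016$)
$\left(P{\left(y{\left(2,-5 \right)} \right)} - 15189\right) + D = \left(0 - 15189\right) - 5016 = -15189 - 5016 = -20205$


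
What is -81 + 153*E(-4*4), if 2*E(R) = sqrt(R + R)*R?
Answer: -81 - 4896*I*sqrt(2) ≈ -81.0 - 6924.0*I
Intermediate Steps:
E(R) = sqrt(2)*R**(3/2)/2 (E(R) = (sqrt(R + R)*R)/2 = (sqrt(2*R)*R)/2 = ((sqrt(2)*sqrt(R))*R)/2 = (sqrt(2)*R**(3/2))/2 = sqrt(2)*R**(3/2)/2)
-81 + 153*E(-4*4) = -81 + 153*(sqrt(2)*(-4*4)**(3/2)/2) = -81 + 153*(sqrt(2)*(-16)**(3/2)/2) = -81 + 153*(sqrt(2)*(-64*I)/2) = -81 + 153*(-32*I*sqrt(2)) = -81 - 4896*I*sqrt(2)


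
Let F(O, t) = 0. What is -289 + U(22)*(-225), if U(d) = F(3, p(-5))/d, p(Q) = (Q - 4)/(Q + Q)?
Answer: -289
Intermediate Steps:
p(Q) = (-4 + Q)/(2*Q) (p(Q) = (-4 + Q)/((2*Q)) = (-4 + Q)*(1/(2*Q)) = (-4 + Q)/(2*Q))
U(d) = 0 (U(d) = 0/d = 0)
-289 + U(22)*(-225) = -289 + 0*(-225) = -289 + 0 = -289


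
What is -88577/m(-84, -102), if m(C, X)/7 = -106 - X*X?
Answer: 88577/73570 ≈ 1.2040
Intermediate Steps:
m(C, X) = -742 - 7*X**2 (m(C, X) = 7*(-106 - X*X) = 7*(-106 - X**2) = -742 - 7*X**2)
-88577/m(-84, -102) = -88577/(-742 - 7*(-102)**2) = -88577/(-742 - 7*10404) = -88577/(-742 - 72828) = -88577/(-73570) = -88577*(-1/73570) = 88577/73570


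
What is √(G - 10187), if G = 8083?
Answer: 2*I*√526 ≈ 45.869*I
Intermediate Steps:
√(G - 10187) = √(8083 - 10187) = √(-2104) = 2*I*√526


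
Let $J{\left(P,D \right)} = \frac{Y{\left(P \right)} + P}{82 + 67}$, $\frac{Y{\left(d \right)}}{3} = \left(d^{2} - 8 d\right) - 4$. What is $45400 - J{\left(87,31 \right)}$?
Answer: $\frac{6743906}{149} \approx 45261.0$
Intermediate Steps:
$Y{\left(d \right)} = -12 - 24 d + 3 d^{2}$ ($Y{\left(d \right)} = 3 \left(\left(d^{2} - 8 d\right) - 4\right) = 3 \left(-4 + d^{2} - 8 d\right) = -12 - 24 d + 3 d^{2}$)
$J{\left(P,D \right)} = - \frac{12}{149} - \frac{23 P}{149} + \frac{3 P^{2}}{149}$ ($J{\left(P,D \right)} = \frac{\left(-12 - 24 P + 3 P^{2}\right) + P}{82 + 67} = \frac{-12 - 23 P + 3 P^{2}}{149} = \left(-12 - 23 P + 3 P^{2}\right) \frac{1}{149} = - \frac{12}{149} - \frac{23 P}{149} + \frac{3 P^{2}}{149}$)
$45400 - J{\left(87,31 \right)} = 45400 - \left(- \frac{12}{149} - \frac{2001}{149} + \frac{3 \cdot 87^{2}}{149}\right) = 45400 - \left(- \frac{12}{149} - \frac{2001}{149} + \frac{3}{149} \cdot 7569\right) = 45400 - \left(- \frac{12}{149} - \frac{2001}{149} + \frac{22707}{149}\right) = 45400 - \frac{20694}{149} = \frac{6743906}{149}$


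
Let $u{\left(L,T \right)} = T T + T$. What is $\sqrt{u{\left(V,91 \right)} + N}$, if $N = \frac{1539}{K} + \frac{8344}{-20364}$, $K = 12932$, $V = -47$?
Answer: $\frac{\sqrt{9071763762078838083}}{32918406} \approx 91.497$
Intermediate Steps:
$N = - \frac{19141103}{65836812}$ ($N = \frac{1539}{12932} + \frac{8344}{-20364} = 1539 \cdot \frac{1}{12932} + 8344 \left(- \frac{1}{20364}\right) = \frac{1539}{12932} - \frac{2086}{5091} = - \frac{19141103}{65836812} \approx -0.29074$)
$u{\left(L,T \right)} = T + T^{2}$ ($u{\left(L,T \right)} = T^{2} + T = T + T^{2}$)
$\sqrt{u{\left(V,91 \right)} + N} = \sqrt{91 \left(1 + 91\right) - \frac{19141103}{65836812}} = \sqrt{91 \cdot 92 - \frac{19141103}{65836812}} = \sqrt{8372 - \frac{19141103}{65836812}} = \sqrt{\frac{551166648961}{65836812}} = \frac{\sqrt{9071763762078838083}}{32918406}$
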